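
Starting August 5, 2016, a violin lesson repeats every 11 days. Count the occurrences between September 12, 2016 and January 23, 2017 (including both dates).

12

Occurrences land 11·i days after August 5, 2016 for i = 0, 1, 2, …
September 12, 2016 is 38 days after the start; 38 ÷ 11 = 3 remainder 5; since the remainder is 5, round up to i = 4. First occurrence in the window: #5 on September 18, 2016 (4×11 = 44 days in).
January 23, 2017 is 171 days after the start; 171 ÷ 11 = 15 remainder 6. Last occurrence in the window: #16 on January 17, 2017.
Occurrences #5 through #16: 12 in total.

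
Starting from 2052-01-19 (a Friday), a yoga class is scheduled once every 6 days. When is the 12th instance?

2052-03-25

The 12th occurrence is 11 intervals after the first: 11 × 6 = 66 days after 2052-01-19.
January has 31 days — 12 days to the end of January leaves 54.
February has 29 days (25 left).
25 days into March → 2052-03-25.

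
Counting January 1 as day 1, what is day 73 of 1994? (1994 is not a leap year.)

Mar 14, 1994

Jan has 31 days (73 − 31 = 42 remain).
Feb has 28 days (42 − 28 = 14 remain).
14 into Mar → Mar 14.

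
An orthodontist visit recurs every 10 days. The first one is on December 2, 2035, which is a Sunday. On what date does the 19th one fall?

May 30, 2036

The 19th occurrence is 18 intervals after the first: 18 × 10 = 180 days after December 2, 2035.
December has 31 days — 29 days to the end of December leaves 151.
January has 31 days (120 left).
February has 29 days (91 left).
March has 31 days (60 left).
April has 30 days (30 left).
30 days into May → May 30, 2036.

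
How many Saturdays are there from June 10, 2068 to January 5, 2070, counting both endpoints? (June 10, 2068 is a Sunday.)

June 10, 2068 is a Sunday; the first Saturday on or after it is June 16, 2068 (6 days later).
From June 16, 2068 to January 5, 2070: 198 + 365 + 5 = 568 days (rest of 2068, 2069, to January 5, 2070 in 2070).
568 ÷ 7 = 81 full weeks with remainder 1, so 81 more Saturdays after the first → 82.

82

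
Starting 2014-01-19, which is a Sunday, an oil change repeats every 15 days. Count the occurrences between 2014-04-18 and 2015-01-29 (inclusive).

Occurrences land 15·i days after 2014-01-19 for i = 0, 1, 2, …
2014-04-18 is 89 days after the start; 89 ÷ 15 = 5 remainder 14; since the remainder is 14, round up to i = 6. First occurrence in the window: #7 on 2014-04-19 (6×15 = 90 days in).
2015-01-29 is 375 days after the start; 375 ÷ 15 = 25 remainder 0. Last occurrence in the window: #26 on 2015-01-29.
Occurrences #7 through #26: 20 in total.

20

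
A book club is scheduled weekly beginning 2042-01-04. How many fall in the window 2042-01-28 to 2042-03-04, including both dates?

Occurrences land 7·i days after 2042-01-04 for i = 0, 1, 2, …
2042-01-28 is 24 days after the start; 24 ÷ 7 = 3 remainder 3; since the remainder is 3, round up to i = 4. First occurrence in the window: #5 on 2042-02-01 (4×7 = 28 days in).
2042-03-04 is 59 days after the start; 59 ÷ 7 = 8 remainder 3. Last occurrence in the window: #9 on 2042-03-01.
Occurrences #5 through #9: 5 in total.

5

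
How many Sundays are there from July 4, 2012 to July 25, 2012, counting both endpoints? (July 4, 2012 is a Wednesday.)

July 4, 2012 is a Wednesday; the first Sunday on or after it is July 8, 2012 (4 days later).
From July 8, 2012 to July 25, 2012 is 25 − 8 = 17 days.
17 ÷ 7 = 2 full weeks with remainder 3, so 2 more Sundays after the first → 3.

3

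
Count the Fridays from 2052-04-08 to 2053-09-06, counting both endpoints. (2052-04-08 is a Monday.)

74

2052-04-08 is a Monday; the first Friday on or after it is 2052-04-12 (4 days later).
From 2052-04-12 to 2053-09-06: 263 + 249 = 512 days (rest of 2052, to 2053-09-06 in 2053).
512 ÷ 7 = 73 full weeks with remainder 1, so 73 more Fridays after the first → 74.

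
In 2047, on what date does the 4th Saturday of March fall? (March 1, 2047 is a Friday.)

March 2047 begins on a Friday, so the first Saturday is March 2 (1 day later).
The 4th Saturday is 3 weeks later: 2 + 21 = 23.

23 March 2047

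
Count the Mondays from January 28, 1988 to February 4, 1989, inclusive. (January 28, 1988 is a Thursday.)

January 28, 1988 is a Thursday; the first Monday on or after it is February 1, 1988 (4 days later).
From February 1, 1988 to February 4, 1989: 334 + 35 = 369 days (rest of 1988, to February 4, 1989 in 1989).
369 ÷ 7 = 52 full weeks with remainder 5, so 52 more Mondays after the first → 53.

53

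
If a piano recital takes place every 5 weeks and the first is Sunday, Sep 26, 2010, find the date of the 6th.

The 6th occurrence is 5 intervals after the first: 5 × 35 = 175 days after Sep 26, 2010.
Sep has 30 days — 4 days to the end of Sep leaves 171.
Oct has 31 days (140 left).
Nov has 30 days (110 left).
Dec has 31 days (79 left).
Jan has 31 days (48 left).
Feb has 28 days (20 left).
20 days into Mar → Mar 20, 2011.

Mar 20, 2011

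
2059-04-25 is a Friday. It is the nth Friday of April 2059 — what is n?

4th

Day 25 falls in week ⌈25/7⌉ of the month.
Days 1–7 hold the 1st Friday, 8–14 the 2nd, 15–21 the 3rd, 22–28 the 4th, 29–31 the 5th.
25 is in the range for the 4th.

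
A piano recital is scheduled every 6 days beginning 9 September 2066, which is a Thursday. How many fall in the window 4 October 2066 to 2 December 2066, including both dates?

10

Occurrences land 6·i days after 9 September 2066 for i = 0, 1, 2, …
4 October 2066 is 25 days after the start; 25 ÷ 6 = 4 remainder 1; since the remainder is 1, round up to i = 5. First occurrence in the window: #6 on 9 October 2066 (5×6 = 30 days in).
2 December 2066 is 84 days after the start; 84 ÷ 6 = 14 remainder 0. Last occurrence in the window: #15 on 2 December 2066.
Occurrences #6 through #15: 10 in total.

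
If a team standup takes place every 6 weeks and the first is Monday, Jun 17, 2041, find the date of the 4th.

Oct 21, 2041

The 4th occurrence is 3 intervals after the first: 3 × 42 = 126 days after Jun 17, 2041.
Jun has 30 days — 13 days to the end of Jun leaves 113.
Jul has 31 days (82 left).
Aug has 31 days (51 left).
Sep has 30 days (21 left).
21 days into Oct → Oct 21, 2041.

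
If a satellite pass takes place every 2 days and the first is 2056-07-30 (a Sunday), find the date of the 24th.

2056-09-14

The 24th occurrence is 23 intervals after the first: 23 × 2 = 46 days after 2056-07-30.
July has 31 days — 1 day to the end of July leaves 45.
August has 31 days (14 left).
14 days into September → 2056-09-14.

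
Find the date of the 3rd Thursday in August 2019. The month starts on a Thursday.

August 2019 begins on a Thursday, so the first Thursday is August 1.
The 3rd Thursday is 2 weeks later: 1 + 14 = 15.

August 15, 2019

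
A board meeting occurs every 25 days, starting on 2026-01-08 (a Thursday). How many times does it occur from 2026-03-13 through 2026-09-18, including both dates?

Occurrences land 25·i days after 2026-01-08 for i = 0, 1, 2, …
2026-03-13 is 64 days after the start; 64 ÷ 25 = 2 remainder 14; since the remainder is 14, round up to i = 3. First occurrence in the window: #4 on 2026-03-24 (3×25 = 75 days in).
2026-09-18 is 253 days after the start; 253 ÷ 25 = 10 remainder 3. Last occurrence in the window: #11 on 2026-09-15.
Occurrences #4 through #11: 8 in total.

8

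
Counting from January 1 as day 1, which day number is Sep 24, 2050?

Days in months before Sep: 31 + 28 + 31 + 30 + 31 + 30 + 31 + 31 = 243.
Plus 24 days into Sep → day 267.

267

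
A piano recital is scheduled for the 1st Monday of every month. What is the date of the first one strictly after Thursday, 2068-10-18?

2068-11-05

October 2068 starts on a Monday, so its 1st Monday is 2068-10-01.
That is not after 2068-10-18, so look at November 2068.
November 2068 starts on a Thursday, so its 1st Monday is 2068-11-05 (4 days in).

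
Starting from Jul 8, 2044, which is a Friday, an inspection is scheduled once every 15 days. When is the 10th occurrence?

The 10th occurrence is 9 intervals after the first: 9 × 15 = 135 days after Jul 8, 2044.
Jul has 31 days — 23 days to the end of Jul leaves 112.
Aug has 31 days (81 left).
Sep has 30 days (51 left).
Oct has 31 days (20 left).
20 days into Nov → Nov 20, 2044.

Nov 20, 2044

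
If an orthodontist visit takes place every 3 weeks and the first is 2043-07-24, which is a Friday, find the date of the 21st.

The 21st occurrence is 20 intervals after the first: 20 × 21 = 420 days after 2043-07-24.
July has 31 days — 7 days to the end of July leaves 413.
From end of July to end of 2043 is 153 days (260 left).
January has 31 days (229 left).
February has 29 days (200 left).
March has 31 days (169 left).
April has 30 days (139 left).
May has 31 days (108 left).
June has 30 days (78 left).
July has 31 days (47 left).
August has 31 days (16 left).
16 days into September → 2044-09-16.

2044-09-16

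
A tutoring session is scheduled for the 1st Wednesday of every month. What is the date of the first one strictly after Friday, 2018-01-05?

January 2018 starts on a Monday, so its 1st Wednesday is 2018-01-03 (2 days in).
That is not after 2018-01-05, so look at February 2018.
February 2018 starts on a Thursday, so its 1st Wednesday is 2018-02-07 (6 days in).

2018-02-07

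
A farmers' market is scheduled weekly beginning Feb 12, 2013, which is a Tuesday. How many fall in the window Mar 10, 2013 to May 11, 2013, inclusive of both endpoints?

Occurrences land 7·i days after Feb 12, 2013 for i = 0, 1, 2, …
Mar 10, 2013 is 26 days after the start; 26 ÷ 7 = 3 remainder 5; since the remainder is 5, round up to i = 4. First occurrence in the window: #5 on Mar 12, 2013 (4×7 = 28 days in).
May 11, 2013 is 88 days after the start; 88 ÷ 7 = 12 remainder 4. Last occurrence in the window: #13 on May 7, 2013.
Occurrences #5 through #13: 9 in total.

9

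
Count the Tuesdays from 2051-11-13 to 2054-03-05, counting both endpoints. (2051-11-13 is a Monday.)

2051-11-13 is a Monday; the first Tuesday on or after it is 2051-11-14 (1 day later).
From 2051-11-14 to 2054-03-05: 47 + 366 + 365 + 64 = 842 days (rest of 2051, 2052, 2053, to 2054-03-05 in 2054).
842 ÷ 7 = 120 full weeks with remainder 2, so 120 more Tuesdays after the first → 121.

121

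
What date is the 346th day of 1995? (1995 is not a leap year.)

December 12, 1995

January has 31 days (346 − 31 = 315 remain).
February has 28 days (315 − 28 = 287 remain).
March has 31 days (287 − 31 = 256 remain).
April has 30 days (256 − 30 = 226 remain).
May has 31 days (226 − 31 = 195 remain).
June has 30 days (195 − 30 = 165 remain).
July has 31 days (165 − 31 = 134 remain).
August has 31 days (134 − 31 = 103 remain).
September has 30 days (103 − 30 = 73 remain).
October has 31 days (73 − 31 = 42 remain).
November has 30 days (42 − 30 = 12 remain).
12 into December → December 12.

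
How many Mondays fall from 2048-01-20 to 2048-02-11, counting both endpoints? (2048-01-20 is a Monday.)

4

2048-01-20 is a Monday; the first Monday on or after it is 2048-01-20.
From 2048-01-20 to 2048-02-11: 11 + 11 = 22 days (rest of January, February).
22 ÷ 7 = 3 full weeks with remainder 1, so 3 more Mondays after the first → 4.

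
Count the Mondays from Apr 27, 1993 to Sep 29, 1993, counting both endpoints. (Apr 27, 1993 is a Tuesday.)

Apr 27, 1993 is a Tuesday; the first Monday on or after it is May 3, 1993 (6 days later).
From May 3, 1993 to Sep 29, 1993: 28 + 30 + 31 + 31 + 29 = 149 days (rest of May, Jun, Jul, Aug, Sep).
149 ÷ 7 = 21 full weeks with remainder 2, so 21 more Mondays after the first → 22.

22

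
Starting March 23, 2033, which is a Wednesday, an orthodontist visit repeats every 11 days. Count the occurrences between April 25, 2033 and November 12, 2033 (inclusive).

Occurrences land 11·i days after March 23, 2033 for i = 0, 1, 2, …
April 25, 2033 is 33 days after the start; 33 ÷ 11 = 3 remainder 0. First occurrence in the window: #4 on April 25, 2033 (3×11 = 33 days in).
November 12, 2033 is 234 days after the start; 234 ÷ 11 = 21 remainder 3. Last occurrence in the window: #22 on November 9, 2033.
Occurrences #4 through #22: 19 in total.

19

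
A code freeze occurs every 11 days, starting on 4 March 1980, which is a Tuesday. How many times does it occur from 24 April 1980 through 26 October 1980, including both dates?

17

Occurrences land 11·i days after 4 March 1980 for i = 0, 1, 2, …
24 April 1980 is 51 days after the start; 51 ÷ 11 = 4 remainder 7; since the remainder is 7, round up to i = 5. First occurrence in the window: #6 on 28 April 1980 (5×11 = 55 days in).
26 October 1980 is 236 days after the start; 236 ÷ 11 = 21 remainder 5. Last occurrence in the window: #22 on 21 October 1980.
Occurrences #6 through #22: 17 in total.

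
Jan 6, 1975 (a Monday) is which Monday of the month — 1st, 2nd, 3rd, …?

Day 6 falls in week ⌈6/7⌉ of the month.
Days 1–7 hold the 1st Monday, 8–14 the 2nd, 15–21 the 3rd, 22–28 the 4th, 29–31 the 5th.
6 is in the range for the 1st.

1st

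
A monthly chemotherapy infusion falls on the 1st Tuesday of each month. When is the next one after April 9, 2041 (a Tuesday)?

April 2041 starts on a Monday, so its 1st Tuesday is April 2, 2041 (1 day in).
That is not after April 9, 2041, so look at May 2041.
May 2041 starts on a Wednesday, so its 1st Tuesday is May 7, 2041 (6 days in).

May 7, 2041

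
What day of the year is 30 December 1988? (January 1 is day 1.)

Days in months before December: 31 + 29 + 31 + 30 + 31 + 30 + 31 + 31 + 30 + 31 + 30 = 335.
Plus 30 days into December → day 365.

365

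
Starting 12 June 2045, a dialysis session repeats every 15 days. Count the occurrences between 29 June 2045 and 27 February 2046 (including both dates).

16

Occurrences land 15·i days after 12 June 2045 for i = 0, 1, 2, …
29 June 2045 is 17 days after the start; 17 ÷ 15 = 1 remainder 2; since the remainder is 2, round up to i = 2. First occurrence in the window: #3 on 12 July 2045 (2×15 = 30 days in).
27 February 2046 is 260 days after the start; 260 ÷ 15 = 17 remainder 5. Last occurrence in the window: #18 on 22 February 2046.
Occurrences #3 through #18: 16 in total.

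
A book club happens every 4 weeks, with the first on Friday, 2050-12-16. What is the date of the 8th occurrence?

The 8th occurrence is 7 intervals after the first: 7 × 28 = 196 days after 2050-12-16.
December has 31 days — 15 days to the end of December leaves 181.
January has 31 days (150 left).
February has 28 days (122 left).
March has 31 days (91 left).
April has 30 days (61 left).
May has 31 days (30 left).
30 days into June → 2051-06-30.

2051-06-30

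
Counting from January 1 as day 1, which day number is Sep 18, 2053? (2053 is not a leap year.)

261

Days in months before Sep: 31 + 28 + 31 + 30 + 31 + 30 + 31 + 31 = 243.
Plus 18 days into Sep → day 261.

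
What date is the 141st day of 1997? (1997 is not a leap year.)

21 May 1997

January has 31 days (141 − 31 = 110 remain).
February has 28 days (110 − 28 = 82 remain).
March has 31 days (82 − 31 = 51 remain).
April has 30 days (51 − 30 = 21 remain).
21 into May → May 21.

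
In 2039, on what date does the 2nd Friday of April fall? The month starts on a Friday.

April 8, 2039

April 2039 begins on a Friday, so the first Friday is April 1.
The 2nd Friday is 1 weeks later: 1 + 7 = 8.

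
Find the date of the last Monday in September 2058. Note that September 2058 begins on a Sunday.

30 September 2058

September 2058 begins on a Sunday, so the first Monday is September 2 (1 day later).
September 2058 has 30 days. Adding weeks: 2, 9, 16, 23, 30 — the last one ≤ 30 is the 30th.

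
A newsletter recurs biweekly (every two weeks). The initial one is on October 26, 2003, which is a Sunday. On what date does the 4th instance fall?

The 4th occurrence is 3 intervals after the first: 3 × 14 = 42 days after October 26, 2003.
October has 31 days — 5 days to the end of October leaves 37.
November has 30 days (7 left).
7 days into December → December 7, 2003.

December 7, 2003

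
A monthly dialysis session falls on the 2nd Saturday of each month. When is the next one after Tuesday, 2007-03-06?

2007-03-10

March 2007 starts on a Thursday; its first Saturday is the 3rd, so the 2nd Saturday is the 10th — 2007-03-10.
2007-03-10 is after 2007-03-06, so that is the next one.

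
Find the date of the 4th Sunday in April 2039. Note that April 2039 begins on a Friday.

April 2039 begins on a Friday, so the first Sunday is April 3 (2 days later).
The 4th Sunday is 3 weeks later: 3 + 21 = 24.

April 24, 2039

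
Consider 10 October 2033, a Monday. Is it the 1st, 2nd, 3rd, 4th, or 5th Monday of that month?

Day 10 falls in week ⌈10/7⌉ of the month.
Days 1–7 hold the 1st Monday, 8–14 the 2nd, 15–21 the 3rd, 22–28 the 4th, 29–31 the 5th.
10 is in the range for the 2nd.

2nd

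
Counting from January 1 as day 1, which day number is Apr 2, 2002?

92

Days in months before Apr: 31 + 28 + 31 = 90.
Plus 2 days into Apr → day 92.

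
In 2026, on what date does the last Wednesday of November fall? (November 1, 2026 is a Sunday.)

25 November 2026

November 2026 begins on a Sunday, so the first Wednesday is November 4 (3 days later).
November 2026 has 30 days. Adding weeks: 4, 11, 18, 25 — the last one ≤ 30 is the 25th.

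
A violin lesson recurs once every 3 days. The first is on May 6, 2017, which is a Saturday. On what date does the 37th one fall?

The 37th occurrence is 36 intervals after the first: 36 × 3 = 108 days after May 6, 2017.
May has 31 days — 25 days to the end of May leaves 83.
June has 30 days (53 left).
July has 31 days (22 left).
22 days into August → August 22, 2017.

August 22, 2017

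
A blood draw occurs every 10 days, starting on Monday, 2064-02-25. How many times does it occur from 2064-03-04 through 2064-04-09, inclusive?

Occurrences land 10·i days after 2064-02-25 for i = 0, 1, 2, …
2064-03-04 is 8 days after the start; 8 ÷ 10 = 0 remainder 8; since the remainder is 8, round up to i = 1. First occurrence in the window: #2 on 2064-03-06 (1×10 = 10 days in).
2064-04-09 is 44 days after the start; 44 ÷ 10 = 4 remainder 4. Last occurrence in the window: #5 on 2064-04-05.
Occurrences #2 through #5: 4 in total.

4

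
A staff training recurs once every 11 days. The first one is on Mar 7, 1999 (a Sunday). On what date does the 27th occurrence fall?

The 27th occurrence is 26 intervals after the first: 26 × 11 = 286 days after Mar 7, 1999.
Mar has 31 days — 24 days to the end of Mar leaves 262.
Apr has 30 days (232 left).
May has 31 days (201 left).
Jun has 30 days (171 left).
Jul has 31 days (140 left).
Aug has 31 days (109 left).
Sep has 30 days (79 left).
Oct has 31 days (48 left).
Nov has 30 days (18 left).
18 days into Dec → Dec 18, 1999.

Dec 18, 1999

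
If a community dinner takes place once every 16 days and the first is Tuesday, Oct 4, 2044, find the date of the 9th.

Feb 9, 2045

The 9th occurrence is 8 intervals after the first: 8 × 16 = 128 days after Oct 4, 2044.
Oct has 31 days — 27 days to the end of Oct leaves 101.
Nov has 30 days (71 left).
Dec has 31 days (40 left).
Jan has 31 days (9 left).
9 days into Feb → Feb 9, 2045.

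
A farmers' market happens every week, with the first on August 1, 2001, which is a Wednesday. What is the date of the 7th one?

September 12, 2001

The 7th occurrence is 6 intervals after the first: 6 × 7 = 42 days after August 1, 2001.
August has 31 days — 30 days to the end of August leaves 12.
12 days into September → September 12, 2001.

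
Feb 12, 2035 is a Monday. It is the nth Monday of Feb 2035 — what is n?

2nd

Day 12 falls in week ⌈12/7⌉ of the month.
Days 1–7 hold the 1st Monday, 8–14 the 2nd, 15–21 the 3rd, 22–28 the 4th, 29–31 the 5th.
12 is in the range for the 2nd.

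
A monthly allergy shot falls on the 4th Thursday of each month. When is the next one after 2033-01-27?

January 2033 starts on a Saturday; its first Thursday is the 6th, so the 4th Thursday is the 27th — 2033-01-27.
That is not after 2033-01-27, so look at February 2033.
February 2033 starts on a Tuesday; its first Thursday is the 3rd, so the 4th Thursday is the 24th — 2033-02-24.

2033-02-24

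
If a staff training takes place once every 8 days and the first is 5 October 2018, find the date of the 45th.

22 September 2019

The 45th occurrence is 44 intervals after the first: 44 × 8 = 352 days after 5 October 2018.
October has 31 days — 26 days to the end of October leaves 326.
November has 30 days (296 left).
December has 31 days (265 left).
January has 31 days (234 left).
February has 28 days (206 left).
March has 31 days (175 left).
April has 30 days (145 left).
May has 31 days (114 left).
June has 30 days (84 left).
July has 31 days (53 left).
August has 31 days (22 left).
22 days into September → 22 September 2019.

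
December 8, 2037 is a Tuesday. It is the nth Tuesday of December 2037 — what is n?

Day 8 falls in week ⌈8/7⌉ of the month.
Days 1–7 hold the 1st Tuesday, 8–14 the 2nd, 15–21 the 3rd, 22–28 the 4th, 29–31 the 5th.
8 is in the range for the 2nd.

2nd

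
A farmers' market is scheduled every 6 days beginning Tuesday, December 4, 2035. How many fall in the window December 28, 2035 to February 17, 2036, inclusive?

Occurrences land 6·i days after December 4, 2035 for i = 0, 1, 2, …
December 28, 2035 is 24 days after the start; 24 ÷ 6 = 4 remainder 0. First occurrence in the window: #5 on December 28, 2035 (4×6 = 24 days in).
February 17, 2036 is 75 days after the start; 75 ÷ 6 = 12 remainder 3. Last occurrence in the window: #13 on February 14, 2036.
Occurrences #5 through #13: 9 in total.

9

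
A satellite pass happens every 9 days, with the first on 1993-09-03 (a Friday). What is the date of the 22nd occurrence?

1994-03-11

The 22nd occurrence is 21 intervals after the first: 21 × 9 = 189 days after 1993-09-03.
September has 30 days — 27 days to the end of September leaves 162.
October has 31 days (131 left).
November has 30 days (101 left).
December has 31 days (70 left).
January has 31 days (39 left).
February has 28 days (11 left).
11 days into March → 1994-03-11.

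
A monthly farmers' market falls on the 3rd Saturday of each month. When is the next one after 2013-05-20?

2013-06-15

May 2013 starts on a Wednesday; its first Saturday is the 4th, so the 3rd Saturday is the 18th — 2013-05-18.
That is not after 2013-05-20, so look at June 2013.
June 2013 starts on a Saturday; its first Saturday is the 1st, so the 3rd Saturday is the 15th — 2013-06-15.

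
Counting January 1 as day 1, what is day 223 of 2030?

January has 31 days (223 − 31 = 192 remain).
February has 28 days (192 − 28 = 164 remain).
March has 31 days (164 − 31 = 133 remain).
April has 30 days (133 − 30 = 103 remain).
May has 31 days (103 − 31 = 72 remain).
June has 30 days (72 − 30 = 42 remain).
July has 31 days (42 − 31 = 11 remain).
11 into August → August 11.

11 August 2030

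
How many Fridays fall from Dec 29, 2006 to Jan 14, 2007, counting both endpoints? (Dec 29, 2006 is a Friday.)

3

Dec 29, 2006 is a Friday; the first Friday on or after it is Dec 29, 2006.
From Dec 29, 2006 to Jan 14, 2007: 2 + 14 = 16 days (rest of Dec, Jan).
16 ÷ 7 = 2 full weeks with remainder 2, so 2 more Fridays after the first → 3.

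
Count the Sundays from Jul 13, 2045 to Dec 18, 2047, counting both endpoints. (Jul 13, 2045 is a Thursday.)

Jul 13, 2045 is a Thursday; the first Sunday on or after it is Jul 16, 2045 (3 days later).
From Jul 16, 2045 to Dec 18, 2047: 168 + 365 + 352 = 885 days (rest of 2045, 2046, to Dec 18, 2047 in 2047).
885 ÷ 7 = 126 full weeks with remainder 3, so 126 more Sundays after the first → 127.

127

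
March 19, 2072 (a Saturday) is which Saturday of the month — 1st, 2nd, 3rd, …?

3rd

Day 19 falls in week ⌈19/7⌉ of the month.
Days 1–7 hold the 1st Saturday, 8–14 the 2nd, 15–21 the 3rd, 22–28 the 4th, 29–31 the 5th.
19 is in the range for the 3rd.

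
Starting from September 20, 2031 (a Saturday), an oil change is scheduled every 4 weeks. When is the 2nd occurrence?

October 18, 2031

The 2nd occurrence is 1 interval after the first: 1 × 28 = 28 days after September 20, 2031.
September has 30 days — 10 days to the end of September leaves 18.
18 days into October → October 18, 2031.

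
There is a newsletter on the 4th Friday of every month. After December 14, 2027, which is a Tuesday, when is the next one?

December 2027 starts on a Wednesday; its first Friday is the 3rd, so the 4th Friday is the 24th — December 24, 2027.
December 24, 2027 is after December 14, 2027, so that is the next one.

December 24, 2027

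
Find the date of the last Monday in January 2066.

The first Monday of January 2066 is January 4.
January 2066 has 31 days. Adding weeks: 4, 11, 18, 25 — the last one ≤ 31 is the 25th.

25 January 2066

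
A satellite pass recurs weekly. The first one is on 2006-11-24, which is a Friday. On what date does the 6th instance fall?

The 6th occurrence is 5 intervals after the first: 5 × 7 = 35 days after 2006-11-24.
November has 30 days — 6 days to the end of November leaves 29.
29 days into December → 2006-12-29.

2006-12-29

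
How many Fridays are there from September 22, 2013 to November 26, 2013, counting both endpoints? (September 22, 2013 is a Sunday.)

September 22, 2013 is a Sunday; the first Friday on or after it is September 27, 2013 (5 days later).
From September 27, 2013 to November 26, 2013: 3 + 31 + 26 = 60 days (rest of September, October, November).
60 ÷ 7 = 8 full weeks with remainder 4, so 8 more Fridays after the first → 9.

9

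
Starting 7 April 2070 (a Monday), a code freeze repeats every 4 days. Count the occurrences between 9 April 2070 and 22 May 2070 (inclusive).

11

Occurrences land 4·i days after 7 April 2070 for i = 0, 1, 2, …
9 April 2070 is 2 days after the start; 2 ÷ 4 = 0 remainder 2; since the remainder is 2, round up to i = 1. First occurrence in the window: #2 on 11 April 2070 (1×4 = 4 days in).
22 May 2070 is 45 days after the start; 45 ÷ 4 = 11 remainder 1. Last occurrence in the window: #12 on 21 May 2070.
Occurrences #2 through #12: 11 in total.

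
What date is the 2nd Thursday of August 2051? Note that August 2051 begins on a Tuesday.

2051-08-10

August 2051 begins on a Tuesday, so the first Thursday is August 3 (2 days later).
The 2nd Thursday is 1 weeks later: 3 + 7 = 10.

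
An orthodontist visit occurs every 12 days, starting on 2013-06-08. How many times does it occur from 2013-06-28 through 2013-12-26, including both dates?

Occurrences land 12·i days after 2013-06-08 for i = 0, 1, 2, …
2013-06-28 is 20 days after the start; 20 ÷ 12 = 1 remainder 8; since the remainder is 8, round up to i = 2. First occurrence in the window: #3 on 2013-07-02 (2×12 = 24 days in).
2013-12-26 is 201 days after the start; 201 ÷ 12 = 16 remainder 9. Last occurrence in the window: #17 on 2013-12-17.
Occurrences #3 through #17: 15 in total.

15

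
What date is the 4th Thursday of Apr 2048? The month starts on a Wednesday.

Apr 23, 2048

Apr 2048 begins on a Wednesday, so the first Thursday is Apr 2 (1 day later).
The 4th Thursday is 3 weeks later: 2 + 21 = 23.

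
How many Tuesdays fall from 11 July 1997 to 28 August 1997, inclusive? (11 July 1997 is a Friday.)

11 July 1997 is a Friday; the first Tuesday on or after it is 15 July 1997 (4 days later).
From 15 July 1997 to 28 August 1997: 16 + 28 = 44 days (rest of July, August).
44 ÷ 7 = 6 full weeks with remainder 2, so 6 more Tuesdays after the first → 7.

7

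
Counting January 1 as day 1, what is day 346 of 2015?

January has 31 days (346 − 31 = 315 remain).
February has 28 days (315 − 28 = 287 remain).
March has 31 days (287 − 31 = 256 remain).
April has 30 days (256 − 30 = 226 remain).
May has 31 days (226 − 31 = 195 remain).
June has 30 days (195 − 30 = 165 remain).
July has 31 days (165 − 31 = 134 remain).
August has 31 days (134 − 31 = 103 remain).
September has 30 days (103 − 30 = 73 remain).
October has 31 days (73 − 31 = 42 remain).
November has 30 days (42 − 30 = 12 remain).
12 into December → December 12.

2015-12-12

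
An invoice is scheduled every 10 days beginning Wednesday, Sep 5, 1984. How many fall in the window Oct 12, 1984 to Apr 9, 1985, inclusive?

Occurrences land 10·i days after Sep 5, 1984 for i = 0, 1, 2, …
Oct 12, 1984 is 37 days after the start; 37 ÷ 10 = 3 remainder 7; since the remainder is 7, round up to i = 4. First occurrence in the window: #5 on Oct 15, 1984 (4×10 = 40 days in).
Apr 9, 1985 is 216 days after the start; 216 ÷ 10 = 21 remainder 6. Last occurrence in the window: #22 on Apr 3, 1985.
Occurrences #5 through #22: 18 in total.

18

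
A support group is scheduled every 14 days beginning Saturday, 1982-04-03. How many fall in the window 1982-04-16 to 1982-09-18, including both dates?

Occurrences land 14·i days after 1982-04-03 for i = 0, 1, 2, …
1982-04-16 is 13 days after the start; 13 ÷ 14 = 0 remainder 13; since the remainder is 13, round up to i = 1. First occurrence in the window: #2 on 1982-04-17 (1×14 = 14 days in).
1982-09-18 is 168 days after the start; 168 ÷ 14 = 12 remainder 0. Last occurrence in the window: #13 on 1982-09-18.
Occurrences #2 through #13: 12 in total.

12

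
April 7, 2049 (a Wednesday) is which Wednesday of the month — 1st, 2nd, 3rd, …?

1st

Day 7 falls in week ⌈7/7⌉ of the month.
Days 1–7 hold the 1st Wednesday, 8–14 the 2nd, 15–21 the 3rd, 22–28 the 4th, 29–31 the 5th.
7 is in the range for the 1st.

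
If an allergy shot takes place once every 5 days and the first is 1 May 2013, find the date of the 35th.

The 35th occurrence is 34 intervals after the first: 34 × 5 = 170 days after 1 May 2013.
May has 31 days — 30 days to the end of May leaves 140.
June has 30 days (110 left).
July has 31 days (79 left).
August has 31 days (48 left).
September has 30 days (18 left).
18 days into October → 18 October 2013.

18 October 2013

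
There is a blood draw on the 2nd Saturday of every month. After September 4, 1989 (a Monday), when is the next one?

September 1989 starts on a Friday; its first Saturday is the 2nd, so the 2nd Saturday is the 9th — September 9, 1989.
September 9, 1989 is after September 4, 1989, so that is the next one.

September 9, 1989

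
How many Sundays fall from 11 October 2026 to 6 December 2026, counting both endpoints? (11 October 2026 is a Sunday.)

11 October 2026 is a Sunday; the first Sunday on or after it is 11 October 2026.
From 11 October 2026 to 6 December 2026: 20 + 30 + 6 = 56 days (rest of October, November, December).
56 ÷ 7 = 8 full weeks with remainder 0, so 8 more Sundays after the first → 9.

9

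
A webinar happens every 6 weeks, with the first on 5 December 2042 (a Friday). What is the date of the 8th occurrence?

The 8th occurrence is 7 intervals after the first: 7 × 42 = 294 days after 5 December 2042.
December has 31 days — 26 days to the end of December leaves 268.
January has 31 days (237 left).
February has 28 days (209 left).
March has 31 days (178 left).
April has 30 days (148 left).
May has 31 days (117 left).
June has 30 days (87 left).
July has 31 days (56 left).
August has 31 days (25 left).
25 days into September → 25 September 2043.

25 September 2043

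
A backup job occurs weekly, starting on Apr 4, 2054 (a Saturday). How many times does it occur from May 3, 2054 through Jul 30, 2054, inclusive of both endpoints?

Occurrences land 7·i days after Apr 4, 2054 for i = 0, 1, 2, …
May 3, 2054 is 29 days after the start; 29 ÷ 7 = 4 remainder 1; since the remainder is 1, round up to i = 5. First occurrence in the window: #6 on May 9, 2054 (5×7 = 35 days in).
Jul 30, 2054 is 117 days after the start; 117 ÷ 7 = 16 remainder 5. Last occurrence in the window: #17 on Jul 25, 2054.
Occurrences #6 through #17: 12 in total.

12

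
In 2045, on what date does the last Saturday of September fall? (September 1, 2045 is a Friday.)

September 2045 begins on a Friday, so the first Saturday is September 2 (1 day later).
September 2045 has 30 days. Adding weeks: 2, 9, 16, 23, 30 — the last one ≤ 30 is the 30th.

September 30, 2045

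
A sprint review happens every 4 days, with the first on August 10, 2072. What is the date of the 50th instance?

February 22, 2073

The 50th occurrence is 49 intervals after the first: 49 × 4 = 196 days after August 10, 2072.
August has 31 days — 21 days to the end of August leaves 175.
September has 30 days (145 left).
October has 31 days (114 left).
November has 30 days (84 left).
December has 31 days (53 left).
January has 31 days (22 left).
22 days into February → February 22, 2073.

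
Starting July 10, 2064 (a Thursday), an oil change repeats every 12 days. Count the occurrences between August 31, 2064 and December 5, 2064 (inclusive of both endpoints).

8

Occurrences land 12·i days after July 10, 2064 for i = 0, 1, 2, …
August 31, 2064 is 52 days after the start; 52 ÷ 12 = 4 remainder 4; since the remainder is 4, round up to i = 5. First occurrence in the window: #6 on September 8, 2064 (5×12 = 60 days in).
December 5, 2064 is 148 days after the start; 148 ÷ 12 = 12 remainder 4. Last occurrence in the window: #13 on December 1, 2064.
Occurrences #6 through #13: 8 in total.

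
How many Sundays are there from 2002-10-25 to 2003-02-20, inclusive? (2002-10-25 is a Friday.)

17

2002-10-25 is a Friday; the first Sunday on or after it is 2002-10-27 (2 days later).
From 2002-10-27 to 2003-02-20: 4 + 30 + 31 + 31 + 20 = 116 days (rest of October, November, December, January, February).
116 ÷ 7 = 16 full weeks with remainder 4, so 16 more Sundays after the first → 17.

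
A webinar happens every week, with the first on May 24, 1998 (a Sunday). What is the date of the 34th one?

The 34th occurrence is 33 intervals after the first: 33 × 7 = 231 days after May 24, 1998.
May has 31 days — 7 days to the end of May leaves 224.
Jun has 30 days (194 left).
Jul has 31 days (163 left).
Aug has 31 days (132 left).
Sep has 30 days (102 left).
Oct has 31 days (71 left).
Nov has 30 days (41 left).
Dec has 31 days (10 left).
10 days into Jan → Jan 10, 1999.

Jan 10, 1999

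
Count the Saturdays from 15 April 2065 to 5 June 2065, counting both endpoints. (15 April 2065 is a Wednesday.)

7

15 April 2065 is a Wednesday; the first Saturday on or after it is 18 April 2065 (3 days later).
From 18 April 2065 to 5 June 2065: 12 + 31 + 5 = 48 days (rest of April, May, June).
48 ÷ 7 = 6 full weeks with remainder 6, so 6 more Saturdays after the first → 7.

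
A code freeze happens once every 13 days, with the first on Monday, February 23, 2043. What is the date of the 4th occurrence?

The 4th occurrence is 3 intervals after the first: 3 × 13 = 39 days after February 23, 2043.
February has 28 days — 5 days to the end of February leaves 34.
March has 31 days (3 left).
3 days into April → April 3, 2043.

April 3, 2043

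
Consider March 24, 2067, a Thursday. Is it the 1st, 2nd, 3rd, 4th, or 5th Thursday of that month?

Day 24 falls in week ⌈24/7⌉ of the month.
Days 1–7 hold the 1st Thursday, 8–14 the 2nd, 15–21 the 3rd, 22–28 the 4th, 29–31 the 5th.
24 is in the range for the 4th.

4th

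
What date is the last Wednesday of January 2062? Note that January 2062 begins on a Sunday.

January 2062 begins on a Sunday, so the first Wednesday is January 4 (3 days later).
January 2062 has 31 days. Adding weeks: 4, 11, 18, 25 — the last one ≤ 31 is the 25th.

2062-01-25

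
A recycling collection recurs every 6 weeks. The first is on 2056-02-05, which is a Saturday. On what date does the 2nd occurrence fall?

The 2nd occurrence is 1 interval after the first: 1 × 42 = 42 days after 2056-02-05.
February has 29 days — 24 days to the end of February leaves 18.
18 days into March → 2056-03-18.

2056-03-18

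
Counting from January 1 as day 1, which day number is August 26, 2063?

Days in months before August: 31 + 28 + 31 + 30 + 31 + 30 + 31 = 212.
Plus 26 days into August → day 238.

238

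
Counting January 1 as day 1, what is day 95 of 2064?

April 4, 2064

January has 31 days (95 − 31 = 64 remain).
February has 29 days (64 − 29 = 35 remain).
March has 31 days (35 − 31 = 4 remain).
4 into April → April 4.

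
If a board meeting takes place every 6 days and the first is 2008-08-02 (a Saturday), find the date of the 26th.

2008-12-30

The 26th occurrence is 25 intervals after the first: 25 × 6 = 150 days after 2008-08-02.
August has 31 days — 29 days to the end of August leaves 121.
September has 30 days (91 left).
October has 31 days (60 left).
November has 30 days (30 left).
30 days into December → 2008-12-30.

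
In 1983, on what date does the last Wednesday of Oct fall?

Oct 1983 begins on a Saturday, so the first Wednesday is Oct 5 (4 days later).
Oct 1983 has 31 days. Adding weeks: 5, 12, 19, 26 — the last one ≤ 31 is the 26th.

Oct 26, 1983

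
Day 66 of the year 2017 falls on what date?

Jan has 31 days (66 − 31 = 35 remain).
Feb has 28 days (35 − 28 = 7 remain).
7 into Mar → Mar 7.

Mar 7, 2017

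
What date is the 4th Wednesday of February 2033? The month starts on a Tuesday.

February 2033 begins on a Tuesday, so the first Wednesday is February 2 (1 day later).
The 4th Wednesday is 3 weeks later: 2 + 21 = 23.

2033-02-23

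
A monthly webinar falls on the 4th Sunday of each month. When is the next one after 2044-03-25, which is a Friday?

2044-03-27

March 2044 starts on a Tuesday; its first Sunday is the 6th, so the 4th Sunday is the 27th — 2044-03-27.
2044-03-27 is after 2044-03-25, so that is the next one.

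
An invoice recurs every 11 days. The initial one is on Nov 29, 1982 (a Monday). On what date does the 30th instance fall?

The 30th occurrence is 29 intervals after the first: 29 × 11 = 319 days after Nov 29, 1982.
Nov has 30 days — 1 day to the end of Nov leaves 318.
Dec has 31 days (287 left).
Jan has 31 days (256 left).
Feb has 28 days (228 left).
Mar has 31 days (197 left).
Apr has 30 days (167 left).
May has 31 days (136 left).
Jun has 30 days (106 left).
Jul has 31 days (75 left).
Aug has 31 days (44 left).
Sep has 30 days (14 left).
14 days into Oct → Oct 14, 1983.

Oct 14, 1983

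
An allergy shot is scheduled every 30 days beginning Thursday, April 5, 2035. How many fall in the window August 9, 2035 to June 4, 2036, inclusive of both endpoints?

Occurrences land 30·i days after April 5, 2035 for i = 0, 1, 2, …
August 9, 2035 is 126 days after the start; 126 ÷ 30 = 4 remainder 6; since the remainder is 6, round up to i = 5. First occurrence in the window: #6 on September 2, 2035 (5×30 = 150 days in).
June 4, 2036 is 426 days after the start; 426 ÷ 30 = 14 remainder 6. Last occurrence in the window: #15 on May 29, 2036.
Occurrences #6 through #15: 10 in total.

10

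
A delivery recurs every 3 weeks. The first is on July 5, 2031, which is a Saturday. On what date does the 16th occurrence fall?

The 16th occurrence is 15 intervals after the first: 15 × 21 = 315 days after July 5, 2031.
July has 31 days — 26 days to the end of July leaves 289.
August has 31 days (258 left).
September has 30 days (228 left).
October has 31 days (197 left).
November has 30 days (167 left).
December has 31 days (136 left).
January has 31 days (105 left).
February has 29 days (76 left).
March has 31 days (45 left).
April has 30 days (15 left).
15 days into May → May 15, 2032.

May 15, 2032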